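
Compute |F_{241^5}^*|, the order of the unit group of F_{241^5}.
|F_{241^5}^*| = 812990017200

F_{241^5} has 241^5 = 812990017201 elements; its multiplicative group consists of all nonzero elements, so |F_{241^5}^*| = 812990017201 - 1 = 812990017200. (It is cyclic since any finite subgroup of the multiplicative group of a field is cyclic.)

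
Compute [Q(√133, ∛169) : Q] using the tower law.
[Q(√133, ∛169) : Q] = 6

Let L = Q(√133, ∛169). Since Q(√133) ⊂ L and [Q(√133):Q] = 2, the tower law gives 2 | [L:Q]. Likewise Q(∛169) ⊂ L with [Q(∛169):Q] = 3 (because 169 is not a perfect cube), so 3 | [L:Q]. As gcd(2,3) = 1, [L:Q] is divisible by 6. Conversely L is generated over Q by √133 and ∛169, so [L:Q] ≤ 2·3 = 6. Therefore [Q(√133, ∛169) : Q] = 6.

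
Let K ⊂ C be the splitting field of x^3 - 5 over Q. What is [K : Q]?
[K : Q] = 6

The roots of x^3 - 5 are ∛5, ω∛5, ω^2∛5 where ω = e^(2πi/3) is a primitive cube root of unity, so K = Q(∛5, ω). Now [Q(∛5):Q] = 3 (since 5 is not a perfect cube, x^3 - 5 is irreducible) and [Q(ω):Q] = 2. Both 2 and 3 divide [K:Q], and [K:Q] ≤ 3·2 = 6, so [K:Q] = 6. (Equivalently: Q(∛5) ⊂ R but ω ∉ R, so [K : Q(∛5)] = 2.)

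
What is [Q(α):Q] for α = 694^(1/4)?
[Q(α):Q] = 4

α is a root of x^4 - 694. By Eisenstein's criterion at the prime p = 2 (which divides the constant term 694 but p^2 = 4 does not, since 694 is squarefree), x^4 - 694 is irreducible over Q. Hence [Q(α):Q] = 4.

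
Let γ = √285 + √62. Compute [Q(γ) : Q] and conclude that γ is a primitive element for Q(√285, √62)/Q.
[Q(γ) : Q] = 4 (equivalently, Q(γ) = Q(√285, √62))

Obviously Q(γ) ⊆ Q(√285, √62), and [Q(√285, √62):Q] = 4 (since 285, 62 are distinct squarefree integers > 1 with 17670 not a perfect square). To show equality we compute the minimal polynomial of γ. From γ = √285 + √62: γ^2 = 285 + 2√(17670) + 62 = 347 + 2√(17670), so γ^2 - 347 = 2√(17670); squaring, (γ^2 - 347)^2 = 4·17670, i.e. γ^4 - 694γ^2 + 120409 - 70680 = 0, i.e. γ^4 - 694γ^2 + 49729 = 0. So γ is a root of x^4 - 694x^2 + 49729. This polynomial is irreducible over Q: it has no rational root (each ±√285 ± √62 is irrational), and any factorization into two quadratics over Q would force √(17670) ∈ Q (pairing opposite roots) or √285, √62 ∈ Q (other pairings), all impossible. Hence [Q(γ):Q] = 4 = [Q(√285, √62):Q], so Q(γ) = Q(√285, √62).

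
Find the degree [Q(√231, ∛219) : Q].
[Q(√231, ∛219) : Q] = 6

Let L = Q(√231, ∛219). Since Q(√231) ⊂ L and [Q(√231):Q] = 2, the tower law gives 2 | [L:Q]. Likewise Q(∛219) ⊂ L with [Q(∛219):Q] = 3 (because 219 is not a perfect cube), so 3 | [L:Q]. As gcd(2,3) = 1, [L:Q] is divisible by 6. Conversely L is generated over Q by √231 and ∛219, so [L:Q] ≤ 2·3 = 6. Therefore [Q(√231, ∛219) : Q] = 6.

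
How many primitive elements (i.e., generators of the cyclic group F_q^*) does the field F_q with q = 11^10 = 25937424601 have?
There are φ(25937424600) = 6913984000 primitive elements

F_q^* is cyclic of order q - 1 = 25937424600. A cyclic group of order m has exactly φ(m) generators. Here m = 25937424600 = 2^3 · 3 · 5^2 · 3221 · 13421, so the number of primitive elements is φ(25937424600) = 6913984000.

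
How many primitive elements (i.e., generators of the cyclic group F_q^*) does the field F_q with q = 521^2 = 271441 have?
There are φ(271440) = 64512 primitive elements

F_q^* is cyclic of order q - 1 = 271440. A cyclic group of order m has exactly φ(m) generators. Here m = 271440 = 2^4 · 3^2 · 5 · 13 · 29, so the number of primitive elements is φ(271440) = 64512.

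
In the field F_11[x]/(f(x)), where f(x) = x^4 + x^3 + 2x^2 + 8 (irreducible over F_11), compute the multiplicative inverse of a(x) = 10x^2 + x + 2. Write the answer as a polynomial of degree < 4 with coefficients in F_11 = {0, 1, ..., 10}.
a(x)^(-1) ≡ 3x^3 + 8x^2 + 9 (mod f(x))

Since f is irreducible over F_11, F_11[x]/(f) is a field and a(x) ≠ 0 has an inverse. Apply the extended Euclidean algorithm to f(x) and a(x) in F_11[x]: f(x) = (10x^2 + 9x + 5)·a(x) + (10x + 9);  a(x) = (x + 8)·(10x + 9) + (7). The last nonzero remainder is the constant 7 = gcd(f, a) in F_11. Back-substituting through the division chain expresses 7 = s(x)·a(x) + t(x)·f(x) with s(x) ≡ 10x^3 + x^2 + 8 (mod f), so (10x^3 + x^2 + 8)·a(x) ≡ 7 (mod f). Multiplying by 7^(-1) ≡ 8 in F_11 gives a(x)^(-1) ≡ 8·(10x^3 + x^2 + 8) ≡ 3x^3 + 8x^2 + 9 (mod f). Check: (10x^2 + x + 2)·(3x^3 + 8x^2 + 9) = 8x^5 + 6x^4 + 3x^3 + 7x^2 + 9x + 7 ≡ 1 (mod x^4 + x^3 + 2x^2 + 8).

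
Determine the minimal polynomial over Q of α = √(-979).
m_α(x) = x^2 + 979

α satisfies α^2 + 979 = 0, so x^2 + 979 annihilates α. Since d = -979 is squarefree and ≠ 1, it is not a perfect square in Q, so x^2 + 979 has no rational root and is therefore irreducible over Q (a degree-2 polynomial over a field is irreducible iff it has no root). Hence m_α(x) = x^2 + 979.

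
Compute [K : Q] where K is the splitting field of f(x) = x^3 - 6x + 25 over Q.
[K : Q] = 6

By the rational root test, any rational root of the monic integer polynomial f(x) = x^3 - 6x + 25 must be an integer dividing the constant term 25, i.e. one of ±{1, 5, 25}. Evaluating: f(1) = 20, f(-1) = 30, f(5) = 120, f(-5) = -70, f(25) = 15500, f(-25) = -15450; none is 0, so f has no rational root and is therefore irreducible over Q (a cubic with no linear factor over a field is irreducible). For an irreducible cubic, the Galois group is A_3 or S_3 according as the discriminant disc(f) = -4a^3 - 27b^2 = -4·(-6)^3 - 27·(25)^2 = -16011 is or is not a square in Q. Here disc(f) = -16011 is not a perfect square in Q, so the Galois group of f over Q is not contained in A_3 and must be all of S_3. The splitting field has degree |S_3| = 6 over Q, so [K : Q] = 6.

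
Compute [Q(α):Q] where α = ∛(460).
[Q(α):Q] = 3

The minimal polynomial of α is x^3 - 460, irreducible over Q since 460 is not a perfect cube (so x^3 - 460 has no rational root). Hence [Q(α):Q] = deg(m_α) = 3.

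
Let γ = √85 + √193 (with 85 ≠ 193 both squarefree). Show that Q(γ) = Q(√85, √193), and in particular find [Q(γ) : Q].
[Q(γ) : Q] = 4 (equivalently, Q(γ) = Q(√85, √193))

Obviously Q(γ) ⊆ Q(√85, √193), and [Q(√85, √193):Q] = 4 (since 85, 193 are distinct squarefree integers > 1 with 16405 not a perfect square). To show equality we compute the minimal polynomial of γ. From γ = √85 + √193: γ^2 = 85 + 2√(16405) + 193 = 278 + 2√(16405), so γ^2 - 278 = 2√(16405); squaring, (γ^2 - 278)^2 = 4·16405, i.e. γ^4 - 556γ^2 + 77284 - 65620 = 0, i.e. γ^4 - 556γ^2 + 11664 = 0. So γ is a root of x^4 - 556x^2 + 11664. This polynomial is irreducible over Q: it has no rational root (each ±√85 ± √193 is irrational), and any factorization into two quadratics over Q would force √(16405) ∈ Q (pairing opposite roots) or √85, √193 ∈ Q (other pairings), all impossible. Hence [Q(γ):Q] = 4 = [Q(√85, √193):Q], so Q(γ) = Q(√85, √193).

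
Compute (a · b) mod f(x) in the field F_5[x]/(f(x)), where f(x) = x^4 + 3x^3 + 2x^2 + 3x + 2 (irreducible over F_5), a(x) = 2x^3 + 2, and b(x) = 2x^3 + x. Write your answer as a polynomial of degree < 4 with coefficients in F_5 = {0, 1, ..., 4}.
a · b ≡ x^3 + 3x^2 + x (mod f(x))

Multiply in F_5[x]: a(x)·b(x) = (2x^3 + 2)·(2x^3 + x) = 4x^6 + 2x^4 + 4x^3 + 2x. This has degree ≥ 4, so divide by f(x) over F_5: 4x^6 + 2x^4 + 4x^3 + 2x = (4x^2 + 3x)·(x^4 + 3x^3 + 2x^2 + 3x + 2) + (x^3 + 3x^2 + x). Hence a·b ≡ x^3 + 3x^2 + x (mod f). (F_5[x]/(f) is a field with 5^4 = 625 elements since f is irreducible of degree 4.)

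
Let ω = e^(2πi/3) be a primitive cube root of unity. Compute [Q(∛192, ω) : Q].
[Q(∛192, ω) : Q] = 6

[Q(∛192):Q] = 3 (min poly x^3 - 192, irreducible since 192 is not a perfect cube). [Q(ω):Q] = 2 (min poly x^2 + x + 1). Since Q(∛192) ⊂ R and ω ∉ R, we have ω ∉ Q(∛192), so x^2 + x + 1 remains irreducible over Q(∛192) and [Q(∛192, ω) : Q(∛192)] = 2. By the tower law, [Q(∛192, ω) : Q] = 3 · 2 = 6. (In fact Q(∛192, ω) is the splitting field of x^3 - 192 over Q.)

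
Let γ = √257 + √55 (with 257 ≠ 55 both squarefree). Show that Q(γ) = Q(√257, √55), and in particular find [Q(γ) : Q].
[Q(γ) : Q] = 4 (equivalently, Q(γ) = Q(√257, √55))

Obviously Q(γ) ⊆ Q(√257, √55), and [Q(√257, √55):Q] = 4 (since 257, 55 are distinct squarefree integers > 1 with 14135 not a perfect square). To show equality we compute the minimal polynomial of γ. From γ = √257 + √55: γ^2 = 257 + 2√(14135) + 55 = 312 + 2√(14135), so γ^2 - 312 = 2√(14135); squaring, (γ^2 - 312)^2 = 4·14135, i.e. γ^4 - 624γ^2 + 97344 - 56540 = 0, i.e. γ^4 - 624γ^2 + 40804 = 0. So γ is a root of x^4 - 624x^2 + 40804. This polynomial is irreducible over Q: it has no rational root (each ±√257 ± √55 is irrational), and any factorization into two quadratics over Q would force √(14135) ∈ Q (pairing opposite roots) or √257, √55 ∈ Q (other pairings), all impossible. Hence [Q(γ):Q] = 4 = [Q(√257, √55):Q], so Q(γ) = Q(√257, √55).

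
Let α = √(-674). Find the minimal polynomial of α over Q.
m_α(x) = x^2 + 674

α satisfies α^2 + 674 = 0, so x^2 + 674 annihilates α. Since d = -674 is squarefree and ≠ 1, it is not a perfect square in Q, so x^2 + 674 has no rational root and is therefore irreducible over Q (a degree-2 polynomial over a field is irreducible iff it has no root). Hence m_α(x) = x^2 + 674.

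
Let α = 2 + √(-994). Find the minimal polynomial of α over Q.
m_α(x) = x^2 - 4x + 998

From α - 2 = √(-994), squaring gives (α - 2)^2 = -994, i.e. α^2 - 4α + 4 = -994, so α^2 - 4α + 998 = 0. The discriminant of x^2 - 4x + 998 is (-4)^2 - 4·(998) = 16 - 3992 = -3976, and 4·(-994) is not a perfect square in Q since -994 is squarefree and ≠ 1. Hence x^2 - 4x + 998 is irreducible over Q and is the minimal polynomial of α.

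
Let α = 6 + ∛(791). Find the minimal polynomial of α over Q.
m_α(x) = x^3 - 18x^2 + 108x - 1007

Set β = α - 6 = ∛(791), so β^3 = 791. Then (α - 6)^3 - 791 = 0, i.e. α is a root of g(x) = (x - 6)^3 - 791 = x^3 - 18x^2 + 108x - 1007. Since g(x) = h(x - 6) where h(x) = x^3 - 791, and h is irreducible over Q (because 791 is not a perfect cube, so h has no rational root, and a monic cubic with no rational root is irreducible), g is also irreducible (irreducibility is preserved under the substitution x → x - 6). Hence m_α(x) = x^3 - 18x^2 + 108x - 1007.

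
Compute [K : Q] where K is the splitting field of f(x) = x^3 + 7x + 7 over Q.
[K : Q] = 6

By the rational root test, any rational root of the monic integer polynomial f(x) = x^3 + 7x + 7 must be an integer dividing the constant term 7, i.e. one of ±{1, 7}. Evaluating: f(1) = 15, f(-1) = -1, f(7) = 399, f(-7) = -385; none is 0, so f has no rational root and is therefore irreducible over Q (a cubic with no linear factor over a field is irreducible). For an irreducible cubic, the Galois group is A_3 or S_3 according as the discriminant disc(f) = -4a^3 - 27b^2 = -4·(7)^3 - 27·(7)^2 = -2695 is or is not a square in Q. Here disc(f) = -2695 is not a perfect square in Q, so the Galois group of f over Q is not contained in A_3 and must be all of S_3. The splitting field has degree |S_3| = 6 over Q, so [K : Q] = 6.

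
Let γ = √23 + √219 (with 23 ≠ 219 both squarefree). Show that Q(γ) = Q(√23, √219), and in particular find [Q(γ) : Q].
[Q(γ) : Q] = 4 (equivalently, Q(γ) = Q(√23, √219))

Obviously Q(γ) ⊆ Q(√23, √219), and [Q(√23, √219):Q] = 4 (since 23, 219 are distinct squarefree integers > 1 with 5037 not a perfect square). To show equality we compute the minimal polynomial of γ. From γ = √23 + √219: γ^2 = 23 + 2√(5037) + 219 = 242 + 2√(5037), so γ^2 - 242 = 2√(5037); squaring, (γ^2 - 242)^2 = 4·5037, i.e. γ^4 - 484γ^2 + 58564 - 20148 = 0, i.e. γ^4 - 484γ^2 + 38416 = 0. So γ is a root of x^4 - 484x^2 + 38416. This polynomial is irreducible over Q: it has no rational root (each ±√23 ± √219 is irrational), and any factorization into two quadratics over Q would force √(5037) ∈ Q (pairing opposite roots) or √23, √219 ∈ Q (other pairings), all impossible. Hence [Q(γ):Q] = 4 = [Q(√23, √219):Q], so Q(γ) = Q(√23, √219).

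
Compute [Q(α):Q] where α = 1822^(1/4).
[Q(α):Q] = 4

α is a root of x^4 - 1822. By Eisenstein's criterion at the prime p = 2 (which divides the constant term 1822 but p^2 = 4 does not, since 1822 is squarefree), x^4 - 1822 is irreducible over Q. Hence [Q(α):Q] = 4.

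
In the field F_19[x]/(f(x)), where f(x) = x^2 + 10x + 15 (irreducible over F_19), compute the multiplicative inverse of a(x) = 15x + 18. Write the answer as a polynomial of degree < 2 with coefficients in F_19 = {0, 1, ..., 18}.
a(x)^(-1) ≡ 9x + 7 (mod f(x))

Since f is irreducible over F_19, F_19[x]/(f) is a field and a(x) ≠ 0 has an inverse. Apply the extended Euclidean algorithm to f(x) and a(x) in F_19[x]: f(x) = (14x + 13)·a(x) + (9). The last nonzero remainder is the constant 9 = gcd(f, a) in F_19. Back-substituting through the division chain expresses 9 = s(x)·a(x) + t(x)·f(x) with s(x) ≡ 5x + 6 (mod f), so (5x + 6)·a(x) ≡ 9 (mod f). Multiplying by 9^(-1) ≡ 17 in F_19 gives a(x)^(-1) ≡ 17·(5x + 6) ≡ 9x + 7 (mod f). Check: (15x + 18)·(9x + 7) = 2x^2 + x + 12 ≡ 1 (mod x^2 + 10x + 15).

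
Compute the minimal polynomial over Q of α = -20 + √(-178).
m_α(x) = x^2 + 40x + 578

From α + 20 = √(-178), squaring gives (α + 20)^2 = -178, i.e. α^2 + 40α + 400 = -178, so α^2 + 40α + 578 = 0. The discriminant of x^2 + 40x + 578 is (40)^2 - 4·(578) = 1600 - 2312 = -712, and 4·(-178) is not a perfect square in Q since -178 is squarefree and ≠ 1. Hence x^2 + 40x + 578 is irreducible over Q and is the minimal polynomial of α.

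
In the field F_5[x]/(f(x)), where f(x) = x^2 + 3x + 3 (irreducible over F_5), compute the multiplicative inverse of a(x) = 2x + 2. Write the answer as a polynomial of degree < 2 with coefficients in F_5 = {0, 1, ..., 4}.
a(x)^(-1) ≡ 2x + 4 (mod f(x))

Since f is irreducible over F_5, F_5[x]/(f) is a field and a(x) ≠ 0 has an inverse. Apply the extended Euclidean algorithm to f(x) and a(x) in F_5[x]: f(x) = (3x + 1)·a(x) + (1). The last nonzero remainder is the constant 1 = gcd(f, a) in F_5. Back-substituting through the division chain expresses 1 = s(x)·a(x) + t(x)·f(x) with s(x) ≡ 2x + 4 (mod f), so a(x)^(-1) ≡ s(x) = 2x + 4 (mod f). Check: (2x + 2)·(2x + 4) = 4x^2 + 2x + 3 ≡ 1 (mod x^2 + 3x + 3).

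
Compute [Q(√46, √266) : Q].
[Q(√46, √266) : Q] = 4

[Q(√46):Q] = 2 (min poly x^2 - 46, irreducible since 46 is squarefree > 1). For the top step, suppose √266 ∈ Q(√46), say √266 = c + d√46 with c, d ∈ Q. Squaring: 266 = c^2 + 46d^2 + 2cd√46. Since √46 ∉ Q this forces 2cd = 0. If d = 0 then √266 = c ∈ Q, contradicting 266 squarefree > 1. If c = 0 then 266 = 46d^2, so 46·266 = (46d)^2 is a perfect square in Q — but 46·266 = 12236 is not a perfect square (since 46 and 266 are distinct squarefree integers). Contradiction. Hence √266 ∉ Q(√46), so x^2 - 266 stays irreducible over Q(√46) and [Q(√46, √266) : Q(√46)] = 2. By the tower law, [Q(√46, √266) : Q] = 2 · 2 = 4.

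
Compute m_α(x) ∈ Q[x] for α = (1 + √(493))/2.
m_α(x) = x^2 - x - 123

From 2α - 1 = √(493), squaring gives (2α - 1)^2 = 493, i.e. 4α^2 - 4α + 1 = 493, so α^2 - α + (1 - 493)/4 = 0. Since 493 ≡ 1 (mod 4), (1 - 493)/4 = -123 ∈ Z. The polynomial x^2 - x - 123 has discriminant 1 - 4·(-123) = 493, which is not a perfect square in Q (d = 493 is squarefree and ≠ 1), so x^2 - x - 123 is irreducible over Q. It is the minimal polynomial of α.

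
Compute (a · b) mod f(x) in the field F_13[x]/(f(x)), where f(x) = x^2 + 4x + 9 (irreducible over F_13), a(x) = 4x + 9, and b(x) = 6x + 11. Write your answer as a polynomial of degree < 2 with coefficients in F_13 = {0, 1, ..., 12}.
a · b ≡ 2x (mod f(x))

Multiply in F_13[x]: a(x)·b(x) = (4x + 9)·(6x + 11) = 11x^2 + 7x + 8. This has degree ≥ 2, so divide by f(x) over F_13: 11x^2 + 7x + 8 = (11)·(x^2 + 4x + 9) + (2x). Hence a·b ≡ 2x (mod f). (F_13[x]/(f) is a field with 13^2 = 169 elements since f is irreducible of degree 2.)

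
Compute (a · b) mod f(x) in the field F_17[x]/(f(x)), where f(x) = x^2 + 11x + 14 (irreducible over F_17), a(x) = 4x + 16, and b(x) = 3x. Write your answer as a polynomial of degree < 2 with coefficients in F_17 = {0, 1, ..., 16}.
a · b ≡ x + 2 (mod f(x))

Multiply in F_17[x]: a(x)·b(x) = (4x + 16)·(3x) = 12x^2 + 14x. This has degree ≥ 2, so divide by f(x) over F_17: 12x^2 + 14x = (12)·(x^2 + 11x + 14) + (x + 2). Hence a·b ≡ x + 2 (mod f). (F_17[x]/(f) is a field with 17^2 = 289 elements since f is irreducible of degree 2.)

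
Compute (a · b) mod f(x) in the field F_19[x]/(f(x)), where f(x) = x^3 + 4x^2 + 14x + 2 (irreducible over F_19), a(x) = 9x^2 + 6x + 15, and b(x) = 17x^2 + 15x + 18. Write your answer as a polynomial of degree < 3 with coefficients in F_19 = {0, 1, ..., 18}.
a · b ≡ 17x^2 + 14x + 13 (mod f(x))

Multiply in F_19[x]: a(x)·b(x) = (9x^2 + 6x + 15)·(17x^2 + 15x + 18) = x^4 + 9x^3 + 13x^2 + 10x + 4. This has degree ≥ 3, so divide by f(x) over F_19: x^4 + 9x^3 + 13x^2 + 10x + 4 = (x + 5)·(x^3 + 4x^2 + 14x + 2) + (17x^2 + 14x + 13). Hence a·b ≡ 17x^2 + 14x + 13 (mod f). (F_19[x]/(f) is a field with 19^3 = 6859 elements since f is irreducible of degree 3.)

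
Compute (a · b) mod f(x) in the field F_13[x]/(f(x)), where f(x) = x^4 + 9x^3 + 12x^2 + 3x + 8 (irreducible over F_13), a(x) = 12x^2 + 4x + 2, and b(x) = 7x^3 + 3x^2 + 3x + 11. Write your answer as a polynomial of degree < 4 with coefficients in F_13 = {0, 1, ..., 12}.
a · b ≡ 4x^3 + 12x^2 + 11x + 7 (mod f(x))

Multiply in F_13[x]: a(x)·b(x) = (12x^2 + 4x + 2)·(7x^3 + 3x^2 + 3x + 11) = 6x^5 + 12x^4 + 10x^3 + 7x^2 + 11x + 9. This has degree ≥ 4, so divide by f(x) over F_13: 6x^5 + 12x^4 + 10x^3 + 7x^2 + 11x + 9 = (6x + 10)·(x^4 + 9x^3 + 12x^2 + 3x + 8) + (4x^3 + 12x^2 + 11x + 7). Hence a·b ≡ 4x^3 + 12x^2 + 11x + 7 (mod f). (F_13[x]/(f) is a field with 13^4 = 28561 elements since f is irreducible of degree 4.)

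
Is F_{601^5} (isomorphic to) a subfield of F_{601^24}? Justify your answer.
No: F_{601^5} is not a subfield of F_{601^24}

F_{p^m} embeds in F_{p^n} iff m | n. Here 5 ∤ 24 (since 24 = 4·5 + 4 with remainder 4 ≠ 0), so F_{601^5} is not a subfield of F_{601^24}. Equivalently: if it were, the tower law would give 5 = [F_{601^5}:F_601] dividing [F_{601^24}:F_601] = 24, contradiction.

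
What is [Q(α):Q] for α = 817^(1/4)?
[Q(α):Q] = 4

α is a root of x^4 - 817. By Eisenstein's criterion at the prime p = 19 (which divides the constant term 817 but p^2 = 361 does not, since 817 is squarefree), x^4 - 817 is irreducible over Q. Hence [Q(α):Q] = 4.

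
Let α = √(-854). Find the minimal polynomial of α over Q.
m_α(x) = x^2 + 854

α satisfies α^2 + 854 = 0, so x^2 + 854 annihilates α. Since d = -854 is squarefree and ≠ 1, it is not a perfect square in Q, so x^2 + 854 has no rational root and is therefore irreducible over Q (a degree-2 polynomial over a field is irreducible iff it has no root). Hence m_α(x) = x^2 + 854.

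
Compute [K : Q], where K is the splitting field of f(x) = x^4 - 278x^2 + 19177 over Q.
[K : Q] = 4

Solving the quadratic in x^2: x^2 = (278 ± √(278^2 - 4·19177))/2 = (278 ± √576)/2 = (278 ± 24)/2, giving x^2 = 151 or x^2 = 127. So f(x) = (x^2 - 151)(x^2 - 127) and the roots of f are ±√151, ±√127. Hence the splitting field is K = Q(√151, √127). Since 151 and 127 are distinct squarefree integers > 1, their product 19177 is not a perfect square, so √127 ∉ Q(√151). By the tower law [K:Q] = [Q(√151,√127):Q(√151)] · [Q(√151):Q] = 2 · 2 = 4.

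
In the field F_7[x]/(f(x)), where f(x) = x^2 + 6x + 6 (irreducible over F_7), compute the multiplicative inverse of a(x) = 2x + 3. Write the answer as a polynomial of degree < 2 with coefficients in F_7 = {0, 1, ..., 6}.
a(x)^(-1) ≡ 3x + 3 (mod f(x))

Since f is irreducible over F_7, F_7[x]/(f) is a field and a(x) ≠ 0 has an inverse. Apply the extended Euclidean algorithm to f(x) and a(x) in F_7[x]: f(x) = (4x + 4)·a(x) + (1). The last nonzero remainder is the constant 1 = gcd(f, a) in F_7. Back-substituting through the division chain expresses 1 = s(x)·a(x) + t(x)·f(x) with s(x) ≡ 3x + 3 (mod f), so a(x)^(-1) ≡ s(x) = 3x + 3 (mod f). Check: (2x + 3)·(3x + 3) = 6x^2 + x + 2 ≡ 1 (mod x^2 + 6x + 6).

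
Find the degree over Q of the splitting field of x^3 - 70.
[K : Q] = 6

The roots of x^3 - 70 are ∛70, ω∛70, ω^2∛70 where ω = e^(2πi/3) is a primitive cube root of unity, so K = Q(∛70, ω). Now [Q(∛70):Q] = 3 (since 70 is not a perfect cube, x^3 - 70 is irreducible) and [Q(ω):Q] = 2. Both 2 and 3 divide [K:Q], and [K:Q] ≤ 3·2 = 6, so [K:Q] = 6. (Equivalently: Q(∛70) ⊂ R but ω ∉ R, so [K : Q(∛70)] = 2.)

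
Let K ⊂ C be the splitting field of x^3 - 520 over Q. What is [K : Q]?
[K : Q] = 6

The roots of x^3 - 520 are ∛520, ω∛520, ω^2∛520 where ω = e^(2πi/3) is a primitive cube root of unity, so K = Q(∛520, ω). Now [Q(∛520):Q] = 3 (since 520 is not a perfect cube, x^3 - 520 is irreducible) and [Q(ω):Q] = 2. Both 2 and 3 divide [K:Q], and [K:Q] ≤ 3·2 = 6, so [K:Q] = 6. (Equivalently: Q(∛520) ⊂ R but ω ∉ R, so [K : Q(∛520)] = 2.)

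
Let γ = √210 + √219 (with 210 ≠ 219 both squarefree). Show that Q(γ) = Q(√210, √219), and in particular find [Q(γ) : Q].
[Q(γ) : Q] = 4 (equivalently, Q(γ) = Q(√210, √219))

Obviously Q(γ) ⊆ Q(√210, √219), and [Q(√210, √219):Q] = 4 (since 210, 219 are distinct squarefree integers > 1 with 45990 not a perfect square). To show equality we compute the minimal polynomial of γ. From γ = √210 + √219: γ^2 = 210 + 2√(45990) + 219 = 429 + 2√(45990), so γ^2 - 429 = 2√(45990); squaring, (γ^2 - 429)^2 = 4·45990, i.e. γ^4 - 858γ^2 + 184041 - 183960 = 0, i.e. γ^4 - 858γ^2 + 81 = 0. So γ is a root of x^4 - 858x^2 + 81. This polynomial is irreducible over Q: it has no rational root (each ±√210 ± √219 is irrational), and any factorization into two quadratics over Q would force √(45990) ∈ Q (pairing opposite roots) or √210, √219 ∈ Q (other pairings), all impossible. Hence [Q(γ):Q] = 4 = [Q(√210, √219):Q], so Q(γ) = Q(√210, √219).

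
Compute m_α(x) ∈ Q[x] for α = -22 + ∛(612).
m_α(x) = x^3 + 66x^2 + 1452x + 10036

Set β = α + 22 = ∛(612), so β^3 = 612. Then (α + 22)^3 - 612 = 0, i.e. α is a root of g(x) = (x + 22)^3 - 612 = x^3 + 66x^2 + 1452x + 10036. Since g(x) = h(x + 22) where h(x) = x^3 - 612, and h is irreducible over Q (because 612 is not a perfect cube, so h has no rational root, and a monic cubic with no rational root is irreducible), g is also irreducible (irreducibility is preserved under the substitution x → x + 22). Hence m_α(x) = x^3 + 66x^2 + 1452x + 10036.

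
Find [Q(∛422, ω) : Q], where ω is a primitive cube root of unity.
[Q(∛422, ω) : Q] = 6

[Q(∛422):Q] = 3 (min poly x^3 - 422, irreducible since 422 is not a perfect cube). [Q(ω):Q] = 2 (min poly x^2 + x + 1). Since Q(∛422) ⊂ R and ω ∉ R, we have ω ∉ Q(∛422), so x^2 + x + 1 remains irreducible over Q(∛422) and [Q(∛422, ω) : Q(∛422)] = 2. By the tower law, [Q(∛422, ω) : Q] = 3 · 2 = 6. (In fact Q(∛422, ω) is the splitting field of x^3 - 422 over Q.)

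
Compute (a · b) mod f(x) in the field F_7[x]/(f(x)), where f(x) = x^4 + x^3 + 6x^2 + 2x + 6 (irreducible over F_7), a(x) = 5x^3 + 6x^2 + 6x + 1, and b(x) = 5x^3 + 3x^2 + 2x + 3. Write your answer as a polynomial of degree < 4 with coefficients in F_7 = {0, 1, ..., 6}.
a · b ≡ 6x^3 + 4x^2 + 5x + 3 (mod f(x))

Multiply in F_7[x]: a(x)·b(x) = (5x^3 + 6x^2 + 6x + 1)·(5x^3 + 3x^2 + 2x + 3) = 4x^6 + 3x^5 + 2x^4 + x^3 + 5x^2 + 6x + 3. This has degree ≥ 4, so divide by f(x) over F_7: 4x^6 + 3x^5 + 2x^4 + x^3 + 5x^2 + 6x + 3 = (4x^2 + 6x)·(x^4 + x^3 + 6x^2 + 2x + 6) + (6x^3 + 4x^2 + 5x + 3). Hence a·b ≡ 6x^3 + 4x^2 + 5x + 3 (mod f). (F_7[x]/(f) is a field with 7^4 = 2401 elements since f is irreducible of degree 4.)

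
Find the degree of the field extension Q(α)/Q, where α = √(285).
[Q(α):Q] = 2

[Q(α):Q] equals the degree of the minimal polynomial of α. Here α^2 = 285 and x^2 - 285 is irreducible (d = 285 is squarefree, ≠ 1, hence not a square), so deg(m_α) = 2. Thus [Q(α):Q] = 2.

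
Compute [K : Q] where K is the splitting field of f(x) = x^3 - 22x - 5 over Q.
[K : Q] = 6

By the rational root test, any rational root of the monic integer polynomial f(x) = x^3 - 22x - 5 must be an integer dividing the constant term -5, i.e. one of ±{1, 5}. Evaluating: f(1) = -26, f(-1) = 16, f(5) = 10, f(-5) = -20; none is 0, so f has no rational root and is therefore irreducible over Q (a cubic with no linear factor over a field is irreducible). For an irreducible cubic, the Galois group is A_3 or S_3 according as the discriminant disc(f) = -4a^3 - 27b^2 = -4·(-22)^3 - 27·(-5)^2 = 41917 is or is not a square in Q. Here disc(f) = 41917 is not a perfect square in Q, so the Galois group of f over Q is not contained in A_3 and must be all of S_3. The splitting field has degree |S_3| = 6 over Q, so [K : Q] = 6.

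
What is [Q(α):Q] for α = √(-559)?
[Q(α):Q] = 2

[Q(α):Q] equals the degree of the minimal polynomial of α. Here α^2 = -559 and x^2 + 559 is irreducible (d = -559 is squarefree, ≠ 1, hence not a square), so deg(m_α) = 2. Thus [Q(α):Q] = 2.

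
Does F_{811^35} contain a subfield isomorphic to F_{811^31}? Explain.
No: F_{811^31} is not a subfield of F_{811^35}

F_{p^m} embeds in F_{p^n} iff m | n. Here 31 ∤ 35 (since 35 = 1·31 + 4 with remainder 4 ≠ 0), so F_{811^31} is not a subfield of F_{811^35}. Equivalently: if it were, the tower law would give 31 = [F_{811^31}:F_811] dividing [F_{811^35}:F_811] = 35, contradiction.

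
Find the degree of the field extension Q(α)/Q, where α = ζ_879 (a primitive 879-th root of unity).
[Q(α):Q] = 584

The minimal polynomial of ζ_879 over Q is the 879-th cyclotomic polynomial Φ_879(x), which is irreducible over Q and has degree φ(879) = 584. Hence [Q(α):Q] = φ(879) = 584.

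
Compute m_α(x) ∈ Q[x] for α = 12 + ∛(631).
m_α(x) = x^3 - 36x^2 + 432x - 2359

Set β = α - 12 = ∛(631), so β^3 = 631. Then (α - 12)^3 - 631 = 0, i.e. α is a root of g(x) = (x - 12)^3 - 631 = x^3 - 36x^2 + 432x - 2359. Since g(x) = h(x - 12) where h(x) = x^3 - 631, and h is irreducible over Q (because 631 is not a perfect cube, so h has no rational root, and a monic cubic with no rational root is irreducible), g is also irreducible (irreducibility is preserved under the substitution x → x - 12). Hence m_α(x) = x^3 - 36x^2 + 432x - 2359.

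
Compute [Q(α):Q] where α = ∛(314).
[Q(α):Q] = 3

The minimal polynomial of α is x^3 - 314, irreducible over Q since 314 is not a perfect cube (so x^3 - 314 has no rational root). Hence [Q(α):Q] = deg(m_α) = 3.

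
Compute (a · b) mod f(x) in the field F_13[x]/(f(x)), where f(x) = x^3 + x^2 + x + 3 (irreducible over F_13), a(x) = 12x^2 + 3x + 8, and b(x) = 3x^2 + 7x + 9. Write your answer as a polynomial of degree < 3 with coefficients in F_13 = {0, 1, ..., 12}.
a · b ≡ 8x^2 + 9x + 5 (mod f(x))

Multiply in F_13[x]: a(x)·b(x) = (12x^2 + 3x + 8)·(3x^2 + 7x + 9) = 10x^4 + 2x^3 + 10x^2 + 5x + 7. This has degree ≥ 3, so divide by f(x) over F_13: 10x^4 + 2x^3 + 10x^2 + 5x + 7 = (10x + 5)·(x^3 + x^2 + x + 3) + (8x^2 + 9x + 5). Hence a·b ≡ 8x^2 + 9x + 5 (mod f). (F_13[x]/(f) is a field with 13^3 = 2197 elements since f is irreducible of degree 3.)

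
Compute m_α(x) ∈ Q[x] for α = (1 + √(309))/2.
m_α(x) = x^2 - x - 77

From 2α - 1 = √(309), squaring gives (2α - 1)^2 = 309, i.e. 4α^2 - 4α + 1 = 309, so α^2 - α + (1 - 309)/4 = 0. Since 309 ≡ 1 (mod 4), (1 - 309)/4 = -77 ∈ Z. The polynomial x^2 - x - 77 has discriminant 1 - 4·(-77) = 309, which is not a perfect square in Q (d = 309 is squarefree and ≠ 1), so x^2 - x - 77 is irreducible over Q. It is the minimal polynomial of α.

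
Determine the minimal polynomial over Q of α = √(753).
m_α(x) = x^2 - 753

α satisfies α^2 - 753 = 0, so x^2 - 753 annihilates α. Since d = 753 is squarefree and ≠ 1, it is not a perfect square in Q, so x^2 - 753 has no rational root and is therefore irreducible over Q (a degree-2 polynomial over a field is irreducible iff it has no root). Hence m_α(x) = x^2 - 753.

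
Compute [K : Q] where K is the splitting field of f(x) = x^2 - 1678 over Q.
[K : Q] = 2

f(x) = x^2 - 1678 factors as (x - √1678)(x + √1678). The splitting field is K = Q(√1678). Since 1678 is squarefree and > 1, it is not a perfect square, so x^2 - 1678 is irreducible over Q and [Q(√1678) : Q] = 2. Hence [K : Q] = 2.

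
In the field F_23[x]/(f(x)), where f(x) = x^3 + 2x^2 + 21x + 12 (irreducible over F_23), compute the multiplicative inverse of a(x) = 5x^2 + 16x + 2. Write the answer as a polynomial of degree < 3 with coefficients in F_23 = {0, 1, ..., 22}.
a(x)^(-1) ≡ 22x^2 + 22x + 15 (mod f(x))

Since f is irreducible over F_23, F_23[x]/(f) is a field and a(x) ≠ 0 has an inverse. Apply the extended Euclidean algorithm to f(x) and a(x) in F_23[x]: f(x) = (14x + 20)·a(x) + (18x + 18);  a(x) = (22x + 7)·(18x + 18) + (14). The last nonzero remainder is the constant 14 = gcd(f, a) in F_23. Back-substituting through the division chain expresses 14 = s(x)·a(x) + t(x)·f(x) with s(x) ≡ 9x^2 + 9x + 3 (mod f), so (9x^2 + 9x + 3)·a(x) ≡ 14 (mod f). Multiplying by 14^(-1) ≡ 5 in F_23 gives a(x)^(-1) ≡ 5·(9x^2 + 9x + 3) ≡ 22x^2 + 22x + 15 (mod f). Check: (5x^2 + 16x + 2)·(22x^2 + 22x + 15) = 18x^4 + 2x^3 + 11x^2 + 8x + 7 ≡ 1 (mod x^3 + 2x^2 + 21x + 12).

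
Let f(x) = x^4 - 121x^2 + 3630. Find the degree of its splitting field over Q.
[K : Q] = 4

Solving the quadratic in x^2: x^2 = (121 ± √(121^2 - 4·3630))/2 = (121 ± √121)/2 = (121 ± 11)/2, giving x^2 = 55 or x^2 = 66. So f(x) = (x^2 - 55)(x^2 - 66) and the roots of f are ±√55, ±√66. Hence the splitting field is K = Q(√55, √66). Since 55 and 66 are distinct squarefree integers > 1, their product 3630 is not a perfect square, so √66 ∉ Q(√55). By the tower law [K:Q] = [Q(√55,√66):Q(√55)] · [Q(√55):Q] = 2 · 2 = 4.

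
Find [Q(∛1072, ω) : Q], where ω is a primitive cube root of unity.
[Q(∛1072, ω) : Q] = 6

[Q(∛1072):Q] = 3 (min poly x^3 - 1072, irreducible since 1072 is not a perfect cube). [Q(ω):Q] = 2 (min poly x^2 + x + 1). Since Q(∛1072) ⊂ R and ω ∉ R, we have ω ∉ Q(∛1072), so x^2 + x + 1 remains irreducible over Q(∛1072) and [Q(∛1072, ω) : Q(∛1072)] = 2. By the tower law, [Q(∛1072, ω) : Q] = 3 · 2 = 6. (In fact Q(∛1072, ω) is the splitting field of x^3 - 1072 over Q.)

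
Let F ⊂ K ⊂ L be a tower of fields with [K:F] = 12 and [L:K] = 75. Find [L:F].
[L:F] = 900

The tower law says that for any tower of field extensions F ⊂ K ⊂ L with finite degrees, [L:F] = [L:K] · [K:F]. Here this gives [L:F] = 75 · 12 = 900.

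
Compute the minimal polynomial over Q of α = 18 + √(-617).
m_α(x) = x^2 - 36x + 941

From α - 18 = √(-617), squaring gives (α - 18)^2 = -617, i.e. α^2 - 36α + 324 = -617, so α^2 - 36α + 941 = 0. The discriminant of x^2 - 36x + 941 is (-36)^2 - 4·(941) = 1296 - 3764 = -2468, and 4·(-617) is not a perfect square in Q since -617 is squarefree and ≠ 1. Hence x^2 - 36x + 941 is irreducible over Q and is the minimal polynomial of α.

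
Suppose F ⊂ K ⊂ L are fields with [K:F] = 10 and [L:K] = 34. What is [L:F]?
[L:F] = 340

The tower law says that for any tower of field extensions F ⊂ K ⊂ L with finite degrees, [L:F] = [L:K] · [K:F]. Here this gives [L:F] = 34 · 10 = 340.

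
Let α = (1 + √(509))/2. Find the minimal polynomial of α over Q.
m_α(x) = x^2 - x - 127

From 2α - 1 = √(509), squaring gives (2α - 1)^2 = 509, i.e. 4α^2 - 4α + 1 = 509, so α^2 - α + (1 - 509)/4 = 0. Since 509 ≡ 1 (mod 4), (1 - 509)/4 = -127 ∈ Z. The polynomial x^2 - x - 127 has discriminant 1 - 4·(-127) = 509, which is not a perfect square in Q (d = 509 is squarefree and ≠ 1), so x^2 - x - 127 is irreducible over Q. It is the minimal polynomial of α.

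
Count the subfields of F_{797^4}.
F_{797^4} has 3 subfields

The subfields of F_{p^n} are exactly the fields F_{p^d} for d | n (each is the fixed field of the unique index-d subgroup of Gal(F_{p^n}/F_p) ≅ Z/nZ). The divisors of n = 4 are {1, 2, 4}, giving 3 subfields: F_{797^1}, F_{797^2}, F_{797^4}.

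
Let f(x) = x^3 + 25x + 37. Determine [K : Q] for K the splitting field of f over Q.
[K : Q] = 6

By the rational root test, any rational root of the monic integer polynomial f(x) = x^3 + 25x + 37 must be an integer dividing the constant term 37, i.e. one of ±{1, 37}. Evaluating: f(1) = 63, f(-1) = 11, f(37) = 51615, f(-37) = -51541; none is 0, so f has no rational root and is therefore irreducible over Q (a cubic with no linear factor over a field is irreducible). For an irreducible cubic, the Galois group is A_3 or S_3 according as the discriminant disc(f) = -4a^3 - 27b^2 = -4·(25)^3 - 27·(37)^2 = -99463 is or is not a square in Q. Here disc(f) = -99463 is not a perfect square in Q, so the Galois group of f over Q is not contained in A_3 and must be all of S_3. The splitting field has degree |S_3| = 6 over Q, so [K : Q] = 6.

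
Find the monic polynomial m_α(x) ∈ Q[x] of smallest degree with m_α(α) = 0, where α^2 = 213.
m_α(x) = x^2 - 213

α satisfies α^2 - 213 = 0, so x^2 - 213 annihilates α. Since d = 213 is squarefree and ≠ 1, it is not a perfect square in Q, so x^2 - 213 has no rational root and is therefore irreducible over Q (a degree-2 polynomial over a field is irreducible iff it has no root). Hence m_α(x) = x^2 - 213.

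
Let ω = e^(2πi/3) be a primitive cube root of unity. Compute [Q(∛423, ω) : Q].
[Q(∛423, ω) : Q] = 6

[Q(∛423):Q] = 3 (min poly x^3 - 423, irreducible since 423 is not a perfect cube). [Q(ω):Q] = 2 (min poly x^2 + x + 1). Since Q(∛423) ⊂ R and ω ∉ R, we have ω ∉ Q(∛423), so x^2 + x + 1 remains irreducible over Q(∛423) and [Q(∛423, ω) : Q(∛423)] = 2. By the tower law, [Q(∛423, ω) : Q] = 3 · 2 = 6. (In fact Q(∛423, ω) is the splitting field of x^3 - 423 over Q.)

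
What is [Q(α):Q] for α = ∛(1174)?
[Q(α):Q] = 3

The minimal polynomial of α is x^3 - 1174, irreducible over Q since 1174 is not a perfect cube (so x^3 - 1174 has no rational root). Hence [Q(α):Q] = deg(m_α) = 3.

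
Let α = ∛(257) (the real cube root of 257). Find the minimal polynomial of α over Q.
m_α(x) = x^3 - 257

α satisfies α^3 = 257, so x^3 - 257 annihilates α. By the rational root test, a rational root p/q (in lowest terms) of x^3 - 257 would satisfy p^3 = 257 q^3, forcing q = 1 and p^3 = 257; but 257 is not a perfect cube, contradiction. A monic cubic over Q with no rational root is irreducible (any nontrivial factorization would include a linear factor). Hence x^3 - 257 is the minimal polynomial of α, and in particular [Q(α):Q] = 3.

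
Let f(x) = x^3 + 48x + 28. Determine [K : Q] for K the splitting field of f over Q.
[K : Q] = 6

By the rational root test, any rational root of the monic integer polynomial f(x) = x^3 + 48x + 28 must be an integer dividing the constant term 28, i.e. one of ±{1, 2, 4, 7, 14, 28}. Evaluating: f(1) = 77, f(-1) = -21, f(2) = 132, f(-2) = -76, f(4) = 284, f(-4) = -228, f(7) = 707, f(-7) = -651, f(14) = 3444, f(-14) = -3388, f(28) = 23324, f(-28) = -23268; none is 0, so f has no rational root and is therefore irreducible over Q (a cubic with no linear factor over a field is irreducible). For an irreducible cubic, the Galois group is A_3 or S_3 according as the discriminant disc(f) = -4a^3 - 27b^2 = -4·(48)^3 - 27·(28)^2 = -463536 is or is not a square in Q. Here disc(f) = -463536 is not a perfect square in Q, so the Galois group of f over Q is not contained in A_3 and must be all of S_3. The splitting field has degree |S_3| = 6 over Q, so [K : Q] = 6.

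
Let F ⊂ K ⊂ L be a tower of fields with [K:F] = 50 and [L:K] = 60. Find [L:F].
[L:F] = 3000

The tower law says that for any tower of field extensions F ⊂ K ⊂ L with finite degrees, [L:F] = [L:K] · [K:F]. Here this gives [L:F] = 60 · 50 = 3000.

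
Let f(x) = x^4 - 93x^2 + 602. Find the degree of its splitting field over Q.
[K : Q] = 4

Solving the quadratic in x^2: x^2 = (93 ± √(93^2 - 4·602))/2 = (93 ± √6241)/2 = (93 ± 79)/2, giving x^2 = 86 or x^2 = 7. So f(x) = (x^2 - 86)(x^2 - 7) and the roots of f are ±√86, ±√7. Hence the splitting field is K = Q(√86, √7). Since 86 and 7 are distinct squarefree integers > 1, their product 602 is not a perfect square, so √7 ∉ Q(√86). By the tower law [K:Q] = [Q(√86,√7):Q(√86)] · [Q(√86):Q] = 2 · 2 = 4.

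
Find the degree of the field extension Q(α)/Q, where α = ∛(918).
[Q(α):Q] = 3

The minimal polynomial of α is x^3 - 918, irreducible over Q since 918 is not a perfect cube (so x^3 - 918 has no rational root). Hence [Q(α):Q] = deg(m_α) = 3.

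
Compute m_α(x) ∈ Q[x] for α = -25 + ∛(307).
m_α(x) = x^3 + 75x^2 + 1875x + 15318

Set β = α + 25 = ∛(307), so β^3 = 307. Then (α + 25)^3 - 307 = 0, i.e. α is a root of g(x) = (x + 25)^3 - 307 = x^3 + 75x^2 + 1875x + 15318. Since g(x) = h(x + 25) where h(x) = x^3 - 307, and h is irreducible over Q (because 307 is not a perfect cube, so h has no rational root, and a monic cubic with no rational root is irreducible), g is also irreducible (irreducibility is preserved under the substitution x → x + 25). Hence m_α(x) = x^3 + 75x^2 + 1875x + 15318.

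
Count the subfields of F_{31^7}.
F_{31^7} has 2 subfields

The subfields of F_{p^n} are exactly the fields F_{p^d} for d | n (each is the fixed field of the unique index-d subgroup of Gal(F_{p^n}/F_p) ≅ Z/nZ). The divisors of n = 7 are {1, 7}, giving 2 subfields: F_{31^1}, F_{31^7}.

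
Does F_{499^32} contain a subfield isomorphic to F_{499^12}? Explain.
No: F_{499^12} is not a subfield of F_{499^32}

F_{p^m} embeds in F_{p^n} iff m | n. Here 12 ∤ 32 (since 32 = 2·12 + 8 with remainder 8 ≠ 0), so F_{499^12} is not a subfield of F_{499^32}. Equivalently: if it were, the tower law would give 12 = [F_{499^12}:F_499] dividing [F_{499^32}:F_499] = 32, contradiction.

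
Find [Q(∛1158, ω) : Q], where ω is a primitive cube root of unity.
[Q(∛1158, ω) : Q] = 6

[Q(∛1158):Q] = 3 (min poly x^3 - 1158, irreducible since 1158 is not a perfect cube). [Q(ω):Q] = 2 (min poly x^2 + x + 1). Since Q(∛1158) ⊂ R and ω ∉ R, we have ω ∉ Q(∛1158), so x^2 + x + 1 remains irreducible over Q(∛1158) and [Q(∛1158, ω) : Q(∛1158)] = 2. By the tower law, [Q(∛1158, ω) : Q] = 3 · 2 = 6. (In fact Q(∛1158, ω) is the splitting field of x^3 - 1158 over Q.)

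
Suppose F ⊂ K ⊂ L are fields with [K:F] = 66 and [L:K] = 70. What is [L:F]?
[L:F] = 4620

The tower law says that for any tower of field extensions F ⊂ K ⊂ L with finite degrees, [L:F] = [L:K] · [K:F]. Here this gives [L:F] = 70 · 66 = 4620.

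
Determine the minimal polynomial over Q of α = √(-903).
m_α(x) = x^2 + 903

α satisfies α^2 + 903 = 0, so x^2 + 903 annihilates α. Since d = -903 is squarefree and ≠ 1, it is not a perfect square in Q, so x^2 + 903 has no rational root and is therefore irreducible over Q (a degree-2 polynomial over a field is irreducible iff it has no root). Hence m_α(x) = x^2 + 903.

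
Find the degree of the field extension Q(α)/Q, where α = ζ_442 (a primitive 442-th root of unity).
[Q(α):Q] = 192

The minimal polynomial of ζ_442 over Q is the 442-th cyclotomic polynomial Φ_442(x), which is irreducible over Q and has degree φ(442) = 192. Hence [Q(α):Q] = φ(442) = 192.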